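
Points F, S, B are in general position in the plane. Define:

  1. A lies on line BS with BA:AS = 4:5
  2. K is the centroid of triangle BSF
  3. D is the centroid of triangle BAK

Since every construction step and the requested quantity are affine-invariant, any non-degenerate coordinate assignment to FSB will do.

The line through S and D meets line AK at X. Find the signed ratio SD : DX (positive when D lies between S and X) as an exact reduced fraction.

SD:DX = -19/4

Work in coordinates with F = (0, 0), S = (1, 0), B = (0, 1).
1. A lies on line BS with BA:AS = 4:5 ⇒ A = (4/9, 5/9)
2. K is the centroid of triangle BSF ⇒ K = (1/3, 1/3)
3. D is the centroid of triangle BAK ⇒ D = (7/27, 17/27)
line SD meets AK at X = (71/171, 85/171)
D = S + t·(X−S) with t = 19/15, so SD:DX = 19/15:-4/15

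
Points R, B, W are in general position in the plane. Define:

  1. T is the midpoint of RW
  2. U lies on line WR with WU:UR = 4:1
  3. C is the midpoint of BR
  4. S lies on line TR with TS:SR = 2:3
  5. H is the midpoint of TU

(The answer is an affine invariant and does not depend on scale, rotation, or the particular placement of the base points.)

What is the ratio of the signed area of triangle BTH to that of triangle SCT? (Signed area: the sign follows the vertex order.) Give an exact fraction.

[BTH]:[SCT] = 3/2

Work in coordinates with R = (0, 0), B = (1, 0), W = (0, 1).
1. T is the midpoint of RW ⇒ T = (0, 1/2)
2. U lies on line WR with WU:UR = 4:1 ⇒ U = (0, 1/5)
3. C is the midpoint of BR ⇒ C = (1/2, 0)
4. S lies on line TR with TS:SR = 2:3 ⇒ S = (0, 3/10)
5. H is the midpoint of TU ⇒ H = (0, 7/20)
2·[BTH] = 3/20, 2·[SCT] = 1/10
[BTH]:[SCT] = 3/20:1/10 = 3/2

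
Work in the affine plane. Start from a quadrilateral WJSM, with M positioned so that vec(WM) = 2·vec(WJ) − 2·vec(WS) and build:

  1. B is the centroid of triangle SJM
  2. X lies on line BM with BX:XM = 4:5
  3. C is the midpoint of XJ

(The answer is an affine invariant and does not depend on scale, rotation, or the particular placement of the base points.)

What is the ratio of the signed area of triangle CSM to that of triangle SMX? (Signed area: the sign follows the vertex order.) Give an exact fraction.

[CSM]:[SMX] = 16/5

Set W = (0, 0), J = (1, 0), S = (0, 1), M = (2, -2); any affine frame gives the same invariant.
1. B is the centroid of triangle SJM ⇒ B = (1, -1/3)
2. X lies on line BM with BX:XM = 4:5 ⇒ X = (13/9, -29/27)
3. C is the midpoint of XJ ⇒ C = (11/9, -29/54)
2·[CSM] = 16/27, 2·[SMX] = 5/27
[CSM]:[SMX] = 16/27:5/27 = 16/5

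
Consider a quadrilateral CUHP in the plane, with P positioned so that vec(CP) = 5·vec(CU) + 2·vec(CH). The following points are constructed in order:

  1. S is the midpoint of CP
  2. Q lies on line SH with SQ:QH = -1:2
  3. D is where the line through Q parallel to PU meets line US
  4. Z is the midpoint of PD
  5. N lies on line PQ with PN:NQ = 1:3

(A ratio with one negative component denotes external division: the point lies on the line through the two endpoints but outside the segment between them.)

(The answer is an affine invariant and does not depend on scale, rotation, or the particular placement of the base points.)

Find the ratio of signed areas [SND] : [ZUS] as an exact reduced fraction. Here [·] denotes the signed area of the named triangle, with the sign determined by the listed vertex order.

[SND]:[ZUS] = 55/4

Set C = (0, 0), U = (1, 0), H = (0, 1), P = (5, 2); any affine frame gives the same invariant.
1. S is the midpoint of CP ⇒ S = (5/2, 1)
2. Q lies on line SH with SQ:QH = -1:2 ⇒ Q = (5, 1)
3. D is where the line through Q parallel to PU meets line US ⇒ D = (-5, -4)
4. Z is the midpoint of PD ⇒ Z = (0, -1)
5. N lies on line PQ with PN:NQ = 1:3 ⇒ N = (5, 7/4)
2·[SND] = -55/8, 2·[ZUS] = -1/2
[SND]:[ZUS] = -55/8:-1/2 = 55/4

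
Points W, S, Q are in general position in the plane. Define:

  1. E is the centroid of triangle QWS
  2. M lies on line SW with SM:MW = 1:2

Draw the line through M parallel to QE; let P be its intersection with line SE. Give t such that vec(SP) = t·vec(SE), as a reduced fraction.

t = 2/3

Work in coordinates with W = (0, 0), S = (1, 0), Q = (0, 1).
1. E is the centroid of triangle QWS ⇒ E = (1/3, 1/3)
2. M lies on line SW with SM:MW = 1:2 ⇒ M = (2/3, 0)
through M parallel to QE: direction (1/3, -2/3); meets SE at P = (5/9, 2/9)
P = S + t·(E−S) with t = 2/3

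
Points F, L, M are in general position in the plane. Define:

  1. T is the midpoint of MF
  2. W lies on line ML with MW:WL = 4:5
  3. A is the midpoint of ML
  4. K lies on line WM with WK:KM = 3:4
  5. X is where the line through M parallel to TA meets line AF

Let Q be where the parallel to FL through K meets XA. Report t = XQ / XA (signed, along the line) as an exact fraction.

t = 32/63

Assign F = (0, 0), L = (1, 0), M = (0, 1) — the answer is frame-independent, so this choice is without loss of generality.
1. T is the midpoint of MF ⇒ T = (0, 1/2)
2. W lies on line ML with MW:WL = 4:5 ⇒ W = (4/9, 5/9)
3. A is the midpoint of ML ⇒ A = (1/2, 1/2)
4. K lies on line WM with WK:KM = 3:4 ⇒ K = (16/63, 47/63)
5. X is where the line through M parallel to TA meets line AF ⇒ X = (1, 1)
through K parallel to FL: direction (1, 0); meets XA at Q = (47/63, 47/63)
Q = X + t·(A−X) with t = 32/63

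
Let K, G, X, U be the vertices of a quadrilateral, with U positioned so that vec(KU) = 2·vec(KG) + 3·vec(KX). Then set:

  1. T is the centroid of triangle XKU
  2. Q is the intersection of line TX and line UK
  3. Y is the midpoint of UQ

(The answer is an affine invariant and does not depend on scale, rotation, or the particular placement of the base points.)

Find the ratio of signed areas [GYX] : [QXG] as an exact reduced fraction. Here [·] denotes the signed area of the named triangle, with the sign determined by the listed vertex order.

[GYX]:[QXG] = 11/6

Set K = (0, 0), G = (1, 0), X = (0, 1), U = (2, 3); any affine frame gives the same invariant.
1. T is the centroid of triangle XKU ⇒ T = (2/3, 4/3)
2. Q is the intersection of line TX and line UK ⇒ Q = (1, 3/2)
3. Y is the midpoint of UQ ⇒ Y = (3/2, 9/4)
2·[GYX] = 11/4, 2·[QXG] = 3/2
[GYX]:[QXG] = 11/4:3/2 = 11/6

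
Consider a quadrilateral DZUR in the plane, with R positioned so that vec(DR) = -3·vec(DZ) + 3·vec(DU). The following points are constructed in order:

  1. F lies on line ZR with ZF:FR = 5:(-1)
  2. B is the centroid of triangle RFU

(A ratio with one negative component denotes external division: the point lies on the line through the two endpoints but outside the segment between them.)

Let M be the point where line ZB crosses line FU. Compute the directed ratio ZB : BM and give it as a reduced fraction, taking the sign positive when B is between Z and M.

ZB:BM = 14

Choose coordinates D = (0, 0), Z = (1, 0), U = (0, 1), R = (-3, 3).
1. F lies on line ZR with ZF:FR = 5:(-1) ⇒ F = (-4, 15/4)
2. B is the centroid of triangle RFU ⇒ B = (-7/3, 31/12)
line ZB meets FU at M = (-18/7, 155/56)
B = Z + t·(M−Z) with t = 14/15, so ZB:BM = 14/15:1/15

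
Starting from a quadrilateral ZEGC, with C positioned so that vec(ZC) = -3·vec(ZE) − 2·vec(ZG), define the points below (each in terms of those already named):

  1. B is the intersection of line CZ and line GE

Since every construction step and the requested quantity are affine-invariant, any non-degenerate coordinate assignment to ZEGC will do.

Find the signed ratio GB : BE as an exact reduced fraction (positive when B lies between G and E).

Work in coordinates with Z = (0, 0), E = (1, 0), G = (0, 1), C = (-3, -2).
1. B is the intersection of line CZ and line GE ⇒ B = (3/5, 2/5)
B = G + t·(E−G) with t = 3/5, so GB:BE = t:(1−t) = 3/5:2/5

GB:BE = 3/2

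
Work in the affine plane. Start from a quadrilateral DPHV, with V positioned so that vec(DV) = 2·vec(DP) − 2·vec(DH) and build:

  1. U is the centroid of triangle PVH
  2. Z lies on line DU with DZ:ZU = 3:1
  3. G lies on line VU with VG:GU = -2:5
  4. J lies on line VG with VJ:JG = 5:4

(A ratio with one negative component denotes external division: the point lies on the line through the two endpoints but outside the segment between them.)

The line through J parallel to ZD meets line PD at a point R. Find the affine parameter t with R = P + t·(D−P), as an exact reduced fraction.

Assign D = (0, 0), P = (1, 0), H = (0, 1), V = (2, -2) — the answer is frame-independent, so this choice is without loss of generality.
1. U is the centroid of triangle PVH ⇒ U = (1, -1/3)
2. Z lies on line DU with DZ:ZU = 3:1 ⇒ Z = (3/4, -1/4)
3. G lies on line VU with VG:GU = -2:5 ⇒ G = (8/3, -28/9)
4. J lies on line VG with VJ:JG = 5:4 ⇒ J = (64/27, -212/81)
through J parallel to ZD: direction (-3/4, 1/4); meets PD at R = (-148/27, 0)
R = P + t·(D−P) with t = 175/27

t = 175/27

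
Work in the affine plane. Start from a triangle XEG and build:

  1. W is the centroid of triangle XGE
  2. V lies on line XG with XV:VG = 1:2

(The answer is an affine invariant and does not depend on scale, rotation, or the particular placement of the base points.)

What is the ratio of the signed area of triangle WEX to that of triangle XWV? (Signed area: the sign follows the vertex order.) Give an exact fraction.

[WEX]:[XWV] = -3

Assign X = (0, 0), E = (1, 0), G = (0, 1) — the answer is frame-independent, so this choice is without loss of generality.
1. W is the centroid of triangle XGE ⇒ W = (1/3, 1/3)
2. V lies on line XG with XV:VG = 1:2 ⇒ V = (0, 1/3)
2·[WEX] = -1/3, 2·[XWV] = 1/9
[WEX]:[XWV] = -1/3:1/9 = -3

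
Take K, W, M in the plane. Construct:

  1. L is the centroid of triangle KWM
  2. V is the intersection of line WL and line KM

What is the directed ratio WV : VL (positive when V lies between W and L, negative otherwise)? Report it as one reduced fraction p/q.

Choose coordinates K = (0, 0), W = (1, 0), M = (0, 1).
1. L is the centroid of triangle KWM ⇒ L = (1/3, 1/3)
2. V is the intersection of line WL and line KM ⇒ V = (0, 1/2)
V = W + t·(L−W) with t = 3/2, so WV:VL = t:(1−t) = 3/2:-1/2

WV:VL = -3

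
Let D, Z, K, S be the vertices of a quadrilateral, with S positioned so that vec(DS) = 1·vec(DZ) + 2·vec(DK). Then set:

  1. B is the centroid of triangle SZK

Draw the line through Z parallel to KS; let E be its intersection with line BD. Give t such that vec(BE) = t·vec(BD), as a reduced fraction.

Assign D = (0, 0), Z = (1, 0), K = (0, 1), S = (1, 2) — the answer is frame-independent, so this choice is without loss of generality.
1. B is the centroid of triangle SZK ⇒ B = (2/3, 1)
through Z parallel to KS: direction (1, 1); meets BD at E = (-2, -3)
E = B + t·(D−B) with t = 4

t = 4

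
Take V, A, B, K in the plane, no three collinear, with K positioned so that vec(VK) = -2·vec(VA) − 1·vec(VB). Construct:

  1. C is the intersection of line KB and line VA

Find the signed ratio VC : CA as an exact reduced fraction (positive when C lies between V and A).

VC:CA = -1/2

Assign V = (0, 0), A = (1, 0), B = (0, 1), K = (-2, -1) — the answer is frame-independent, so this choice is without loss of generality.
1. C is the intersection of line KB and line VA ⇒ C = (-1, 0)
C = V + t·(A−V) with t = -1, so VC:CA = t:(1−t) = -1:2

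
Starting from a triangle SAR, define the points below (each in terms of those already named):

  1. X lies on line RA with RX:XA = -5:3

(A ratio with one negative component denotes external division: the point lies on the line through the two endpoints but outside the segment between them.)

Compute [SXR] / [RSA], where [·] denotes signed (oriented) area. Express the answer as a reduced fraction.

Choose coordinates S = (0, 0), A = (1, 0), R = (0, 1).
1. X lies on line RA with RX:XA = -5:3 ⇒ X = (5/2, -3/2)
2·[SXR] = 5/2, 2·[RSA] = 1
[SXR]:[RSA] = 5/2:1 = 5/2

[SXR]:[RSA] = 5/2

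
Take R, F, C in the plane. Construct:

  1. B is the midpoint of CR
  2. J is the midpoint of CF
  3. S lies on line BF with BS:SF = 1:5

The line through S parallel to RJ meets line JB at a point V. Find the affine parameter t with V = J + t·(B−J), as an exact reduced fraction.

Work in coordinates with R = (0, 0), F = (1, 0), C = (0, 1).
1. B is the midpoint of CR ⇒ B = (0, 1/2)
2. J is the midpoint of CF ⇒ J = (1/2, 1/2)
3. S lies on line BF with BS:SF = 1:5 ⇒ S = (1/6, 5/12)
through S parallel to RJ: direction (1/2, 1/2); meets JB at V = (1/4, 1/2)
V = J + t·(B−J) with t = 1/2

t = 1/2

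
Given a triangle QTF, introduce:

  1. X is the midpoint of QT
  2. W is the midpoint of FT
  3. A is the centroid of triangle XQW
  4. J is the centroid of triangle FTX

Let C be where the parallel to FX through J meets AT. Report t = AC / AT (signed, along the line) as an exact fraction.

t = 3/7

Choose coordinates Q = (0, 0), T = (1, 0), F = (0, 1).
1. X is the midpoint of QT ⇒ X = (1/2, 0)
2. W is the midpoint of FT ⇒ W = (1/2, 1/2)
3. A is the centroid of triangle XQW ⇒ A = (1/3, 1/6)
4. J is the centroid of triangle FTX ⇒ J = (1/2, 1/3)
through J parallel to FX: direction (1/2, -1); meets AT at C = (13/21, 2/21)
C = A + t·(T−A) with t = 3/7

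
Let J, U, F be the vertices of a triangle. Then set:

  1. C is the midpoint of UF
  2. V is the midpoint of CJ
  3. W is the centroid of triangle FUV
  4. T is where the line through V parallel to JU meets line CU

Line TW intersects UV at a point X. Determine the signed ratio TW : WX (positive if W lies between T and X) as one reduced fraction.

Choose coordinates J = (0, 0), U = (1, 0), F = (0, 1).
1. C is the midpoint of UF ⇒ C = (1/2, 1/2)
2. V is the midpoint of CJ ⇒ V = (1/4, 1/4)
3. W is the centroid of triangle FUV ⇒ W = (5/12, 5/12)
4. T is where the line through V parallel to JU meets line CU ⇒ T = (3/4, 1/4)
line TW meets UV at X = (7/4, -1/4)
W = T + t·(X−T) with t = -1/3, so TW:WX = -1/3:4/3

TW:WX = -1/4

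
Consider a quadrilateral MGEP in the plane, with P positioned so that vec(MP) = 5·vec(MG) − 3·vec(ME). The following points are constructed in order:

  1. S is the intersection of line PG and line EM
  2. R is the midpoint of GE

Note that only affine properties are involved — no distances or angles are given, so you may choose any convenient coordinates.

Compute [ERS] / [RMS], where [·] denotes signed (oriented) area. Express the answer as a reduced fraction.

[ERS]:[RMS] = 1/3

Choose coordinates M = (0, 0), G = (1, 0), E = (0, 1), P = (5, -3).
1. S is the intersection of line PG and line EM ⇒ S = (0, 3/4)
2. R is the midpoint of GE ⇒ R = (1/2, 1/2)
2·[ERS] = -1/8, 2·[RMS] = -3/8
[ERS]:[RMS] = -1/8:-3/8 = 1/3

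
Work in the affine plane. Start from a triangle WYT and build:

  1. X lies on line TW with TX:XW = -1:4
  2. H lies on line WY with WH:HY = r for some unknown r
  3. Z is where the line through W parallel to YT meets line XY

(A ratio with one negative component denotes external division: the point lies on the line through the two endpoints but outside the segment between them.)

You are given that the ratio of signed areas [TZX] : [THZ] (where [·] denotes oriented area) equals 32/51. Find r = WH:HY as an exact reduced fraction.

r = 3/5

Set W = (0, 0), Y = (1, 0), T = (0, 1); any affine frame gives the same invariant.
1. X lies on line TW with TX:XW = -1:4 ⇒ X = (0, 4/3)
2. With WH:HY = r, write λ = r/(r+1) so H = W + λ·(Y−W); H is affine-linear in λ
3. Z is where the line through W parallel to YT meets line XY ⇒ Z = (4, -4)
Every point depending on H is an affine combination of H and λ-independent points, so each such coordinate is linear in λ; the λ² term in each signed area is a multiple of (Y−W)×(Y−W) = 0, so 2·[TZX] and 2·[THZ] are each linear in λ. Evaluating at λ=0 and λ=1:
  2·[TZX] = 4/3,   2·[THZ] = -5·λ + 4
So [TZX]:[THZ] = (4/3) / (-5·λ + 4). Setting this equal to 32/51:
  4/3 = 32/51·(-5·λ + 4)  ⇒  λ = 3/8
Then r = λ/(1−λ) = (3/8)/(5/8) = 3/5. Check: with r = 3/5, H = (3/8, 0) and [TZX]:[THZ] = 32/51 as required.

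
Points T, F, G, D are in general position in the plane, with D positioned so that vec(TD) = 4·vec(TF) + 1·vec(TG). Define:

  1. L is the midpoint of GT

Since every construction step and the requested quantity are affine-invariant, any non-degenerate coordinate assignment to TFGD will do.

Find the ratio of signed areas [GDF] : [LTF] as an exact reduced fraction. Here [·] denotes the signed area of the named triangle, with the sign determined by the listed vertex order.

Choose coordinates T = (0, 0), F = (1, 0), G = (0, 1), D = (4, 1).
1. L is the midpoint of GT ⇒ L = (0, 1/2)
2·[GDF] = -4, 2·[LTF] = 1/2
[GDF]:[LTF] = -4:1/2 = -8

[GDF]:[LTF] = -8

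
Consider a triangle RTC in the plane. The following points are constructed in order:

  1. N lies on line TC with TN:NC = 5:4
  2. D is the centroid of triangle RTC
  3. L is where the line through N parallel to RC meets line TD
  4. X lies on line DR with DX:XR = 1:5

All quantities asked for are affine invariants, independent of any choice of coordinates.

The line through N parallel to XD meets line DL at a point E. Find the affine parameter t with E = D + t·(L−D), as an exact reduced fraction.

t = -2/3

Choose coordinates R = (0, 0), T = (1, 0), C = (0, 1).
1. N lies on line TC with TN:NC = 5:4 ⇒ N = (4/9, 5/9)
2. D is the centroid of triangle RTC ⇒ D = (1/3, 1/3)
3. L is where the line through N parallel to RC meets line TD ⇒ L = (4/9, 5/18)
4. X lies on line DR with DX:XR = 1:5 ⇒ X = (5/18, 5/18)
through N parallel to XD: direction (1/18, 1/18); meets DL at E = (7/27, 10/27)
E = D + t·(L−D) with t = -2/3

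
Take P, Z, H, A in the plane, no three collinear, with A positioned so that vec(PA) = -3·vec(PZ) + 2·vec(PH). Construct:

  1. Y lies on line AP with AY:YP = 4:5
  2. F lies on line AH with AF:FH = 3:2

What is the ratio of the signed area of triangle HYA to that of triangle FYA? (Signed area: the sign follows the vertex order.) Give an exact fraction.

Assign P = (0, 0), Z = (1, 0), H = (0, 1), A = (-3, 2) — the answer is frame-independent, so this choice is without loss of generality.
1. Y lies on line AP with AY:YP = 4:5 ⇒ Y = (-5/3, 10/9)
2. F lies on line AH with AF:FH = 3:2 ⇒ F = (-6/5, 7/5)
2·[HYA] = -4/3, 2·[FYA] = -4/5
[HYA]:[FYA] = -4/3:-4/5 = 5/3

[HYA]:[FYA] = 5/3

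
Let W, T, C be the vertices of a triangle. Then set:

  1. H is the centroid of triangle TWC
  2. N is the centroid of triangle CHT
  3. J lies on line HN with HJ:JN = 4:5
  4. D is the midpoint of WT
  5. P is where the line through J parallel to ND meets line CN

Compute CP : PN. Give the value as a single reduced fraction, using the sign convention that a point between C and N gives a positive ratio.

CP:PN = 22/5

Work in coordinates with W = (0, 0), T = (1, 0), C = (0, 1).
1. H is the centroid of triangle TWC ⇒ H = (1/3, 1/3)
2. N is the centroid of triangle CHT ⇒ N = (4/9, 4/9)
3. J lies on line HN with HJ:JN = 4:5 ⇒ J = (31/81, 31/81)
4. D is the midpoint of WT ⇒ D = (1/2, 0)
5. P is where the line through J parallel to ND meets line CN ⇒ P = (88/243, 133/243)
P = C + t·(N−C) with t = 22/27, so CP:PN = t:(1−t) = 22/27:5/27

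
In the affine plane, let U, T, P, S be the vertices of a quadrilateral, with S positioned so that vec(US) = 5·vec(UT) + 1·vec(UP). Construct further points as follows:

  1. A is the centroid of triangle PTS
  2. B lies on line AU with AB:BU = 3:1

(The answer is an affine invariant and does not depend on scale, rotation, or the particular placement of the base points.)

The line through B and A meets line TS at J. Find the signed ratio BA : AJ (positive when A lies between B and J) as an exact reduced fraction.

Set U = (0, 0), T = (1, 0), P = (0, 1), S = (5, 1); any affine frame gives the same invariant.
1. A is the centroid of triangle PTS ⇒ A = (2, 2/3)
2. B lies on line AU with AB:BU = 3:1 ⇒ B = (1/2, 1/6)
line BA meets TS at J = (-3, -1)
A = B + t·(J−B) with t = -3/7, so BA:AJ = -3/7:10/7

BA:AJ = -3/10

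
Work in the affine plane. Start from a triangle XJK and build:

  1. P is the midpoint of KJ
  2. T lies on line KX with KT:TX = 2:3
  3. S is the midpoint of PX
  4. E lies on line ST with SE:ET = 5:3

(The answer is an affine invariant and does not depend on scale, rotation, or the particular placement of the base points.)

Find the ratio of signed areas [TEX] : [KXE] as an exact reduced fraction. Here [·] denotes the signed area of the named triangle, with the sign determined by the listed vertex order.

Assign X = (0, 0), J = (1, 0), K = (0, 1) — the answer is frame-independent, so this choice is without loss of generality.
1. P is the midpoint of KJ ⇒ P = (1/2, 1/2)
2. T lies on line KX with KT:TX = 2:3 ⇒ T = (0, 3/5)
3. S is the midpoint of PX ⇒ S = (1/4, 1/4)
4. E lies on line ST with SE:ET = 5:3 ⇒ E = (3/32, 15/32)
2·[TEX] = -9/160, 2·[KXE] = 3/32
[TEX]:[KXE] = -9/160:3/32 = -3/5

[TEX]:[KXE] = -3/5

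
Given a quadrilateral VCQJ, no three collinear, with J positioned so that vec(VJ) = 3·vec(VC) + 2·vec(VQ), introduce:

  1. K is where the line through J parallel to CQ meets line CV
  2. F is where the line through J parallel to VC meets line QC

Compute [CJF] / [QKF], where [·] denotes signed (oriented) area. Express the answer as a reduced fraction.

[CJF]:[QKF] = 2

Choose coordinates V = (0, 0), C = (1, 0), Q = (0, 1), J = (3, 2).
1. K is where the line through J parallel to CQ meets line CV ⇒ K = (5, 0)
2. F is where the line through J parallel to VC meets line QC ⇒ F = (-1, 2)
2·[CJF] = 8, 2·[QKF] = 4
[CJF]:[QKF] = 8:4 = 2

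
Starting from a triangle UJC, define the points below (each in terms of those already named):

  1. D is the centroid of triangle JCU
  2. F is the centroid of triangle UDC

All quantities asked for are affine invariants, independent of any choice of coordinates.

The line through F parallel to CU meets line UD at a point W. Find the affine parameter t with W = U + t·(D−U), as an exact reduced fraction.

t = 1/3

Work in coordinates with U = (0, 0), J = (1, 0), C = (0, 1).
1. D is the centroid of triangle JCU ⇒ D = (1/3, 1/3)
2. F is the centroid of triangle UDC ⇒ F = (1/9, 4/9)
through F parallel to CU: direction (0, -1); meets UD at W = (1/9, 1/9)
W = U + t·(D−U) with t = 1/3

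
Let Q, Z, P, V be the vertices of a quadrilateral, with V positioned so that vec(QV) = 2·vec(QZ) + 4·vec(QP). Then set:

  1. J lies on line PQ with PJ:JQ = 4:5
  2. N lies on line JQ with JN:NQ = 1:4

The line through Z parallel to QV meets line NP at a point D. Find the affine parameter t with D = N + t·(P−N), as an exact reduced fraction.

Assign Q = (0, 0), Z = (1, 0), P = (0, 1), V = (2, 4) — the answer is frame-independent, so this choice is without loss of generality.
1. J lies on line PQ with PJ:JQ = 4:5 ⇒ J = (0, 5/9)
2. N lies on line JQ with JN:NQ = 1:4 ⇒ N = (0, 4/9)
through Z parallel to QV: direction (2, 4); meets NP at D = (0, -2)
D = N + t·(P−N) with t = -22/5

t = -22/5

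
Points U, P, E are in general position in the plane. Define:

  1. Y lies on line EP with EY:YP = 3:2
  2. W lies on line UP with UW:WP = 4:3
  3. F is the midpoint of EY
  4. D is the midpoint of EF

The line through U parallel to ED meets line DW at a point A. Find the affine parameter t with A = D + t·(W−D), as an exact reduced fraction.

Assign U = (0, 0), P = (1, 0), E = (0, 1) — the answer is frame-independent, so this choice is without loss of generality.
1. Y lies on line EP with EY:YP = 3:2 ⇒ Y = (3/5, 2/5)
2. W lies on line UP with UW:WP = 4:3 ⇒ W = (4/7, 0)
3. F is the midpoint of EY ⇒ F = (3/10, 7/10)
4. D is the midpoint of EF ⇒ D = (3/20, 17/20)
through U parallel to ED: direction (3/20, -3/20); meets DW at A = (17/15, -17/15)
A = D + t·(W−D) with t = 7/3

t = 7/3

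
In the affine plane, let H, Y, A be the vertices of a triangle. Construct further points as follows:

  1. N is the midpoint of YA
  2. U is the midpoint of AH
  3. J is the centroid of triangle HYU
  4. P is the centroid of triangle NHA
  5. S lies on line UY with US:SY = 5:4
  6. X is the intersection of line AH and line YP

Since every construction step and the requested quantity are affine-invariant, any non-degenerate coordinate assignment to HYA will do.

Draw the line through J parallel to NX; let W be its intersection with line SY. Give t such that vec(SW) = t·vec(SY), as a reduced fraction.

t = 3/4

Assign H = (0, 0), Y = (1, 0), A = (0, 1) — the answer is frame-independent, so this choice is without loss of generality.
1. N is the midpoint of YA ⇒ N = (1/2, 1/2)
2. U is the midpoint of AH ⇒ U = (0, 1/2)
3. J is the centroid of triangle HYU ⇒ J = (1/3, 1/6)
4. P is the centroid of triangle NHA ⇒ P = (1/6, 1/2)
5. S lies on line UY with US:SY = 5:4 ⇒ S = (5/9, 2/9)
6. X is the intersection of line AH and line YP ⇒ X = (0, 3/5)
through J parallel to NX: direction (-1/2, 1/10); meets SY at W = (8/9, 1/18)
W = S + t·(Y−S) with t = 3/4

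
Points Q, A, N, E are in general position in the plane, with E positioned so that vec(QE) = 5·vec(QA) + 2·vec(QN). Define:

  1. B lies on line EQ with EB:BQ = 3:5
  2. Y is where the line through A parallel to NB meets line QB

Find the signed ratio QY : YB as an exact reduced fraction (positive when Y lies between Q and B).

QY:YB = -2/27

Choose coordinates Q = (0, 0), A = (1, 0), N = (0, 1), E = (5, 2).
1. B lies on line EQ with EB:BQ = 3:5 ⇒ B = (25/8, 5/4)
2. Y is where the line through A parallel to NB meets line QB ⇒ Y = (-1/4, -1/10)
Y = Q + t·(B−Q) with t = -2/25, so QY:YB = t:(1−t) = -2/25:27/25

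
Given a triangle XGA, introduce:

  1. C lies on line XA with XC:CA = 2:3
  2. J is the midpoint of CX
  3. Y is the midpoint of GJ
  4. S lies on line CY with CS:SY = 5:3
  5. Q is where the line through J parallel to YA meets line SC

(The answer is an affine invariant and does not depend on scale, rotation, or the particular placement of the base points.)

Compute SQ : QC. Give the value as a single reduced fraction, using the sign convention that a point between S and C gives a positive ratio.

SQ:QC = -23/8

Work in coordinates with X = (0, 0), G = (1, 0), A = (0, 1).
1. C lies on line XA with XC:CA = 2:3 ⇒ C = (0, 2/5)
2. J is the midpoint of CX ⇒ J = (0, 1/5)
3. Y is the midpoint of GJ ⇒ Y = (1/2, 1/10)
4. S lies on line CY with CS:SY = 5:3 ⇒ S = (5/16, 17/80)
5. Q is where the line through J parallel to YA meets line SC ⇒ Q = (-1/6, 1/2)
Q = S + t·(C−S) with t = 23/15, so SQ:QC = t:(1−t) = 23/15:-8/15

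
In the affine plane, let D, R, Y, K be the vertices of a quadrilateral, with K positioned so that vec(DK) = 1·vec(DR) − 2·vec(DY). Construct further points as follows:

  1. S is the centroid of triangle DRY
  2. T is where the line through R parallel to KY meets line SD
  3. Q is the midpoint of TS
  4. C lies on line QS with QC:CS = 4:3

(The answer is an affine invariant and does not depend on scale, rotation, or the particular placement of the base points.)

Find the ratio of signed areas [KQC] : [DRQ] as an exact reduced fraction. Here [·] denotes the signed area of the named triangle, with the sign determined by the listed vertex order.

Set D = (0, 0), R = (1, 0), Y = (0, 1), K = (1, -2); any affine frame gives the same invariant.
1. S is the centroid of triangle DRY ⇒ S = (1/3, 1/3)
2. T is where the line through R parallel to KY meets line SD ⇒ T = (3/4, 3/4)
3. Q is the midpoint of TS ⇒ Q = (13/24, 13/24)
4. C lies on line QS with QC:CS = 4:3 ⇒ C = (71/168, 71/168)
2·[KQC] = 5/14, 2·[DRQ] = 13/24
[KQC]:[DRQ] = 5/14:13/24 = 60/91

[KQC]:[DRQ] = 60/91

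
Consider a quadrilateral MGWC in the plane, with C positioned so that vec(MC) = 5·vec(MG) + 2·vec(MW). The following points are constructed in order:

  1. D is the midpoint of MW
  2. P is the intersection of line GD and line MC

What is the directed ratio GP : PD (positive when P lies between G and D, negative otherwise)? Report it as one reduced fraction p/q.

GP:PD = 4/5

Work in coordinates with M = (0, 0), G = (1, 0), W = (0, 1), C = (5, 2).
1. D is the midpoint of MW ⇒ D = (0, 1/2)
2. P is the intersection of line GD and line MC ⇒ P = (5/9, 2/9)
P = G + t·(D−G) with t = 4/9, so GP:PD = t:(1−t) = 4/9:5/9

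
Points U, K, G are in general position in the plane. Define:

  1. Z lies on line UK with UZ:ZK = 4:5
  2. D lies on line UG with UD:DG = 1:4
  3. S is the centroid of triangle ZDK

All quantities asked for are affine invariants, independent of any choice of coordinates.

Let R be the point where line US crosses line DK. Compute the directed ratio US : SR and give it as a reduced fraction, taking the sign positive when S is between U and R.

Set U = (0, 0), K = (1, 0), G = (0, 1); any affine frame gives the same invariant.
1. Z lies on line UK with UZ:ZK = 4:5 ⇒ Z = (4/9, 0)
2. D lies on line UG with UD:DG = 1:4 ⇒ D = (0, 1/5)
3. S is the centroid of triangle ZDK ⇒ S = (13/27, 1/15)
line US meets DK at R = (13/22, 9/110)
S = U + t·(R−U) with t = 22/27, so US:SR = 22/27:5/27

US:SR = 22/5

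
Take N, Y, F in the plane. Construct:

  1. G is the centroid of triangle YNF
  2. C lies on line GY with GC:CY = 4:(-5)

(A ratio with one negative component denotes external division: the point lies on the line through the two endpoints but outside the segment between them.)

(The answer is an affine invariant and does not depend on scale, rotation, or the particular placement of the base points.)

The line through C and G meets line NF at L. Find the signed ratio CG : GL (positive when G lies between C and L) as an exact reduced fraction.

Set N = (0, 0), Y = (1, 0), F = (0, 1); any affine frame gives the same invariant.
1. G is the centroid of triangle YNF ⇒ G = (1/3, 1/3)
2. C lies on line GY with GC:CY = 4:(-5) ⇒ C = (-7/3, 5/3)
line CG meets NF at L = (0, 1/2)
G = C + t·(L−C) with t = 8/7, so CG:GL = 8/7:-1/7

CG:GL = -8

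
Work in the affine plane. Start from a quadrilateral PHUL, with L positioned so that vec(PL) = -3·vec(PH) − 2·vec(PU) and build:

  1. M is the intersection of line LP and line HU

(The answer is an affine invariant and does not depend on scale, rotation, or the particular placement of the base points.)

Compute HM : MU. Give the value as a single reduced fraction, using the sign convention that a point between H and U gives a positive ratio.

HM:MU = 2/3

Set P = (0, 0), H = (1, 0), U = (0, 1), L = (-3, -2); any affine frame gives the same invariant.
1. M is the intersection of line LP and line HU ⇒ M = (3/5, 2/5)
M = H + t·(U−H) with t = 2/5, so HM:MU = t:(1−t) = 2/5:3/5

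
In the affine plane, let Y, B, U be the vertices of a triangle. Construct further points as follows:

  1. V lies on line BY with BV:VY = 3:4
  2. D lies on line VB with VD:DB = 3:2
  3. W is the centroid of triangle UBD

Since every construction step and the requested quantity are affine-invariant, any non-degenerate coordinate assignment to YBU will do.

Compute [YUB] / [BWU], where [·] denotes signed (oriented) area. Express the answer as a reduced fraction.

Work in coordinates with Y = (0, 0), B = (1, 0), U = (0, 1).
1. V lies on line BY with BV:VY = 3:4 ⇒ V = (4/7, 0)
2. D lies on line VB with VD:DB = 3:2 ⇒ D = (29/35, 0)
3. W is the centroid of triangle UBD ⇒ W = (64/105, 1/3)
2·[YUB] = -1, 2·[BWU] = -2/35
[YUB]:[BWU] = -1:-2/35 = 35/2

[YUB]:[BWU] = 35/2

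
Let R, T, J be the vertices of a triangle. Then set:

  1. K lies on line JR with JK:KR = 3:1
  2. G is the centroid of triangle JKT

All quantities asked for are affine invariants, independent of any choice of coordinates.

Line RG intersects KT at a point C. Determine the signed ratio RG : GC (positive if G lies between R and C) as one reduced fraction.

Work in coordinates with R = (0, 0), T = (1, 0), J = (0, 1).
1. K lies on line JR with JK:KR = 3:1 ⇒ K = (0, 1/4)
2. G is the centroid of triangle JKT ⇒ G = (1/3, 5/12)
line RG meets KT at C = (1/6, 5/24)
G = R + t·(C−R) with t = 2, so RG:GC = 2:-1

RG:GC = -2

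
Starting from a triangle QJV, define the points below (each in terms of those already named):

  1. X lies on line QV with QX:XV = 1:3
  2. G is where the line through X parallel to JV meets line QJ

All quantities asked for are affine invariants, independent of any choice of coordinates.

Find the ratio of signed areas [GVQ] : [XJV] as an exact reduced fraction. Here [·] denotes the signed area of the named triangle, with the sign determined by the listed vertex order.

[GVQ]:[XJV] = 1/3

Choose coordinates Q = (0, 0), J = (1, 0), V = (0, 1).
1. X lies on line QV with QX:XV = 1:3 ⇒ X = (0, 1/4)
2. G is where the line through X parallel to JV meets line QJ ⇒ G = (1/4, 0)
2·[GVQ] = 1/4, 2·[XJV] = 3/4
[GVQ]:[XJV] = 1/4:3/4 = 1/3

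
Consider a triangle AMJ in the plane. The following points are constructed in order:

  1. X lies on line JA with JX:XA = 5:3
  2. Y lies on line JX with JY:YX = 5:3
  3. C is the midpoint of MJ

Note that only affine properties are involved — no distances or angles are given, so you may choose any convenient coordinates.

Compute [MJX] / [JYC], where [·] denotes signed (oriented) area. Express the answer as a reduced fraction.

Work in coordinates with A = (0, 0), M = (1, 0), J = (0, 1).
1. X lies on line JA with JX:XA = 5:3 ⇒ X = (0, 3/8)
2. Y lies on line JX with JY:YX = 5:3 ⇒ Y = (0, 39/64)
3. C is the midpoint of MJ ⇒ C = (1/2, 1/2)
2·[MJX] = 5/8, 2·[JYC] = 25/128
[MJX]:[JYC] = 5/8:25/128 = 16/5

[MJX]:[JYC] = 16/5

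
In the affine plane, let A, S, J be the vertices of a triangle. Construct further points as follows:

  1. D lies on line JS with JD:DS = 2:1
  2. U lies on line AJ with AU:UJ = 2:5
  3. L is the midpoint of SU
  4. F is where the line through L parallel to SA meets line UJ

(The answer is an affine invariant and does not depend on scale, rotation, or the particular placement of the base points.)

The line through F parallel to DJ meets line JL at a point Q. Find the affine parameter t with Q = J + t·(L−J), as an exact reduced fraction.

Choose coordinates A = (0, 0), S = (1, 0), J = (0, 1).
1. D lies on line JS with JD:DS = 2:1 ⇒ D = (2/3, 1/3)
2. U lies on line AJ with AU:UJ = 2:5 ⇒ U = (0, 2/7)
3. L is the midpoint of SU ⇒ L = (1/2, 1/7)
4. F is where the line through L parallel to SA meets line UJ ⇒ F = (0, 1/7)
through F parallel to DJ: direction (-2/3, 2/3); meets JL at Q = (6/5, -37/35)
Q = J + t·(L−J) with t = 12/5

t = 12/5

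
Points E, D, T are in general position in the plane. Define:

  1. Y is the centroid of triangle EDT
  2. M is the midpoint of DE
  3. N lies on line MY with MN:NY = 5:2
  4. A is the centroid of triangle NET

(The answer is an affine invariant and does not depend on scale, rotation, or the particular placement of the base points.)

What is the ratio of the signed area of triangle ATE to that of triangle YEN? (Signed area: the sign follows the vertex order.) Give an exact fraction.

[ATE]:[YEN] = 8/3

Set E = (0, 0), D = (1, 0), T = (0, 1); any affine frame gives the same invariant.
1. Y is the centroid of triangle EDT ⇒ Y = (1/3, 1/3)
2. M is the midpoint of DE ⇒ M = (1/2, 0)
3. N lies on line MY with MN:NY = 5:2 ⇒ N = (8/21, 5/21)
4. A is the centroid of triangle NET ⇒ A = (8/63, 26/63)
2·[ATE] = 8/63, 2·[YEN] = 1/21
[ATE]:[YEN] = 8/63:1/21 = 8/3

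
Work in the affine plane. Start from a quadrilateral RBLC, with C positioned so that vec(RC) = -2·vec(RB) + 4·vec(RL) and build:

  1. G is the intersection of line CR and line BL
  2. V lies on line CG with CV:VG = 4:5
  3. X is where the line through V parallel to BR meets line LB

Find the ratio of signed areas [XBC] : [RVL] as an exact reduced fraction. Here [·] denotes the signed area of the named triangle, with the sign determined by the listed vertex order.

Assign R = (0, 0), B = (1, 0), L = (0, 1), C = (-2, 4) — the answer is frame-independent, so this choice is without loss of generality.
1. G is the intersection of line CR and line BL ⇒ G = (-1, 2)
2. V lies on line CG with CV:VG = 4:5 ⇒ V = (-14/9, 28/9)
3. X is where the line through V parallel to BR meets line LB ⇒ X = (-19/9, 28/9)
2·[XBC] = 28/9, 2·[RVL] = -14/9
[XBC]:[RVL] = 28/9:-14/9 = -2

[XBC]:[RVL] = -2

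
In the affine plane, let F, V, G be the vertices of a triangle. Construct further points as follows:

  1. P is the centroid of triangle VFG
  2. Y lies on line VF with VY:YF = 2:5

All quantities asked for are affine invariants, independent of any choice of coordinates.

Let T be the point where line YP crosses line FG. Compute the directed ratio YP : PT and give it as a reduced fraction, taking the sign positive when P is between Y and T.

YP:PT = 8/7

Work in coordinates with F = (0, 0), V = (1, 0), G = (0, 1).
1. P is the centroid of triangle VFG ⇒ P = (1/3, 1/3)
2. Y lies on line VF with VY:YF = 2:5 ⇒ Y = (5/7, 0)
line YP meets FG at T = (0, 5/8)
P = Y + t·(T−Y) with t = 8/15, so YP:PT = 8/15:7/15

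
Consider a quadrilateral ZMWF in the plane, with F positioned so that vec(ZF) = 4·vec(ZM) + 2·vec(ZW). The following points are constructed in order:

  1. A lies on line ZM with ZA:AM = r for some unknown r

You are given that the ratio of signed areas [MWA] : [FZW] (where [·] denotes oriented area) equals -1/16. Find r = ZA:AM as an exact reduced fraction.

Choose coordinates Z = (0, 0), M = (1, 0), W = (0, 1), F = (4, 2).
1. With ZA:AM = r, write λ = r/(r+1) so A = Z + λ·(M−Z); A is affine-linear in λ
Every point depending on A is an affine combination of A and λ-independent points, so each such coordinate is linear in λ; the λ² term in each signed area is a multiple of (M−Z)×(M−Z) = 0, so 2·[MWA] and 2·[FZW] are each linear in λ. Evaluating at λ=0 and λ=1:
  2·[MWA] = −λ + 1,   2·[FZW] = -4
So [MWA]:[FZW] = (−λ + 1) / (-4). Setting this equal to -1/16:
  −λ + 1 = -1/16·(-4)  ⇒  λ = 3/4
Then r = λ/(1−λ) = (3/4)/(1/4) = 3. Check: with r = 3, A = (3/4, 0) and [MWA]:[FZW] = -1/16 as required.

r = 3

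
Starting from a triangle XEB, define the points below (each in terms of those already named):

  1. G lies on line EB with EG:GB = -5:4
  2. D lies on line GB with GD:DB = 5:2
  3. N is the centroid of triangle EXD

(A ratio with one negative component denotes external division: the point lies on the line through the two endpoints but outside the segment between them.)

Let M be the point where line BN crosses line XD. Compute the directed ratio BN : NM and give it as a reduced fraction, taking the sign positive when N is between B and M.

Assign X = (0, 0), E = (1, 0), B = (0, 1) — the answer is frame-independent, so this choice is without loss of generality.
1. G lies on line EB with EG:GB = -5:4 ⇒ G = (-4, 5)
2. D lies on line GB with GD:DB = 5:2 ⇒ D = (-8/7, 15/7)
3. N is the centroid of triangle EXD ⇒ N = (-1/21, 5/7)
line BN meets XD at M = (-8/63, 5/21)
N = B + t·(M−B) with t = 3/8, so BN:NM = 3/8:5/8

BN:NM = 3/5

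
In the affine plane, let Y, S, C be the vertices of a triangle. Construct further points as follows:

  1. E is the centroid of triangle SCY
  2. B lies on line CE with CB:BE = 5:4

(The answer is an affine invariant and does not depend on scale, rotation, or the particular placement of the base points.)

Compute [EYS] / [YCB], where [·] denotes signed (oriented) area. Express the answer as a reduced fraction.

Set Y = (0, 0), S = (1, 0), C = (0, 1); any affine frame gives the same invariant.
1. E is the centroid of triangle SCY ⇒ E = (1/3, 1/3)
2. B lies on line CE with CB:BE = 5:4 ⇒ B = (5/27, 17/27)
2·[EYS] = 1/3, 2·[YCB] = -5/27
[EYS]:[YCB] = 1/3:-5/27 = -9/5

[EYS]:[YCB] = -9/5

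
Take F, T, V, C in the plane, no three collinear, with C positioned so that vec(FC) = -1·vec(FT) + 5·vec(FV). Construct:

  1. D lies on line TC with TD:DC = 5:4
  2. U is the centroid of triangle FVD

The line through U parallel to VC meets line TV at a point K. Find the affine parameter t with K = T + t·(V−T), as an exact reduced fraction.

Assign F = (0, 0), T = (1, 0), V = (0, 1), C = (-1, 5) — the answer is frame-independent, so this choice is without loss of generality.
1. D lies on line TC with TD:DC = 5:4 ⇒ D = (-1/9, 25/9)
2. U is the centroid of triangle FVD ⇒ U = (-1/27, 34/27)
through U parallel to VC: direction (-1, 4); meets TV at K = (1/27, 26/27)
K = T + t·(V−T) with t = 26/27

t = 26/27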